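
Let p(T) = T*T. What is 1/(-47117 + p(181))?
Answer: -1/14356 ≈ -6.9657e-5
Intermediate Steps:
p(T) = T²
1/(-47117 + p(181)) = 1/(-47117 + 181²) = 1/(-47117 + 32761) = 1/(-14356) = -1/14356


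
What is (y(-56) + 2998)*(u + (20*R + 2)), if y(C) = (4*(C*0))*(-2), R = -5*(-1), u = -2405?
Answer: -6904394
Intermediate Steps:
R = 5
y(C) = 0 (y(C) = (4*0)*(-2) = 0*(-2) = 0)
(y(-56) + 2998)*(u + (20*R + 2)) = (0 + 2998)*(-2405 + (20*5 + 2)) = 2998*(-2405 + (100 + 2)) = 2998*(-2405 + 102) = 2998*(-2303) = -6904394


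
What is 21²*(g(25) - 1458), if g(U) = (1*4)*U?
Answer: -598878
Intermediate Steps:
g(U) = 4*U
21²*(g(25) - 1458) = 21²*(4*25 - 1458) = 441*(100 - 1458) = 441*(-1358) = -598878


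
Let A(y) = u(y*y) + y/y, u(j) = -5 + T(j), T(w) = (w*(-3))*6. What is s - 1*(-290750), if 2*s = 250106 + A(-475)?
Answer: -1614824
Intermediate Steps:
T(w) = -18*w (T(w) = -3*w*6 = -18*w)
u(j) = -5 - 18*j
A(y) = -4 - 18*y² (A(y) = (-5 - 18*y*y) + y/y = (-5 - 18*y²) + 1 = -4 - 18*y²)
s = -1905574 (s = (250106 + (-4 - 18*(-475)²))/2 = (250106 + (-4 - 18*225625))/2 = (250106 + (-4 - 4061250))/2 = (250106 - 4061254)/2 = (½)*(-3811148) = -1905574)
s - 1*(-290750) = -1905574 - 1*(-290750) = -1905574 + 290750 = -1614824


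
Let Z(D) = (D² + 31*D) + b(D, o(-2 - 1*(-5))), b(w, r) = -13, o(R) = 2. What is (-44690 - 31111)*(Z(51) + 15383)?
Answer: -1482061152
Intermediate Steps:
Z(D) = -13 + D² + 31*D (Z(D) = (D² + 31*D) - 13 = -13 + D² + 31*D)
(-44690 - 31111)*(Z(51) + 15383) = (-44690 - 31111)*((-13 + 51² + 31*51) + 15383) = -75801*((-13 + 2601 + 1581) + 15383) = -75801*(4169 + 15383) = -75801*19552 = -1482061152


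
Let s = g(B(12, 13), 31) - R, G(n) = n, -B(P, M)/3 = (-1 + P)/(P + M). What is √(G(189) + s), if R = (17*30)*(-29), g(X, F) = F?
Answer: √15010 ≈ 122.52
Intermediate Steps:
B(P, M) = -3*(-1 + P)/(M + P) (B(P, M) = -3*(-1 + P)/(P + M) = -3*(-1 + P)/(M + P))
R = -14790 (R = 510*(-29) = -14790)
s = 14821 (s = 31 - 1*(-14790) = 31 + 14790 = 14821)
√(G(189) + s) = √(189 + 14821) = √15010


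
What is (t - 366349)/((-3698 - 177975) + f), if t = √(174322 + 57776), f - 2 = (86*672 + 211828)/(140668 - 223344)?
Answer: 7572067481/3755025304 - 20669*√232098/3755025304 ≈ 2.0139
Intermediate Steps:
f = -26067/20669 (f = 2 + (86*672 + 211828)/(140668 - 223344) = 2 + (57792 + 211828)/(-82676) = 2 + 269620*(-1/82676) = 2 - 67405/20669 = -26067/20669 ≈ -1.2612)
t = √232098 ≈ 481.77
(t - 366349)/((-3698 - 177975) + f) = (√232098 - 366349)/((-3698 - 177975) - 26067/20669) = (-366349 + √232098)/(-181673 - 26067/20669) = (-366349 + √232098)/(-3755025304/20669) = (-366349 + √232098)*(-20669/3755025304) = 7572067481/3755025304 - 20669*√232098/3755025304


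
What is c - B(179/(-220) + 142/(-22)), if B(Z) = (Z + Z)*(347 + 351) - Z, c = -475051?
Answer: -20456123/44 ≈ -4.6491e+5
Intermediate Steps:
B(Z) = 1395*Z (B(Z) = (2*Z)*698 - Z = 1396*Z - Z = 1395*Z)
c - B(179/(-220) + 142/(-22)) = -475051 - 1395*(179/(-220) + 142/(-22)) = -475051 - 1395*(179*(-1/220) + 142*(-1/22)) = -475051 - 1395*(-179/220 - 71/11) = -475051 - 1395*(-1599)/220 = -475051 - 1*(-446121/44) = -475051 + 446121/44 = -20456123/44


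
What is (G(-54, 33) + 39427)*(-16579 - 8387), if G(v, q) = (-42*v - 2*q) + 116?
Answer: -1042205670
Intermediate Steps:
G(v, q) = 116 - 42*v - 2*q
(G(-54, 33) + 39427)*(-16579 - 8387) = ((116 - 42*(-54) - 2*33) + 39427)*(-16579 - 8387) = ((116 + 2268 - 66) + 39427)*(-24966) = (2318 + 39427)*(-24966) = 41745*(-24966) = -1042205670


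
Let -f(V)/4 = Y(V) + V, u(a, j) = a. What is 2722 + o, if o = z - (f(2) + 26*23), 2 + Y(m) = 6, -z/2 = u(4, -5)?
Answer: 2140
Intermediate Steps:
z = -8 (z = -2*4 = -8)
Y(m) = 4 (Y(m) = -2 + 6 = 4)
f(V) = -16 - 4*V (f(V) = -4*(4 + V) = -16 - 4*V)
o = -582 (o = -8 - ((-16 - 4*2) + 26*23) = -8 - ((-16 - 8) + 598) = -8 - (-24 + 598) = -8 - 1*574 = -8 - 574 = -582)
2722 + o = 2722 - 582 = 2140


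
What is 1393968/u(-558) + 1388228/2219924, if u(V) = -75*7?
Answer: -36830645223/13874525 ≈ -2654.6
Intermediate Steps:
u(V) = -525
1393968/u(-558) + 1388228/2219924 = 1393968/(-525) + 1388228/2219924 = 1393968*(-1/525) + 1388228*(1/2219924) = -464656/175 + 347057/554981 = -36830645223/13874525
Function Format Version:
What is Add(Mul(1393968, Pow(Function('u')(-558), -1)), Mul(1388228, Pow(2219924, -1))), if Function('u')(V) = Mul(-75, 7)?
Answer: Rational(-36830645223, 13874525) ≈ -2654.6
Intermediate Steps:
Function('u')(V) = -525
Add(Mul(1393968, Pow(Function('u')(-558), -1)), Mul(1388228, Pow(2219924, -1))) = Add(Mul(1393968, Pow(-525, -1)), Mul(1388228, Pow(2219924, -1))) = Add(Mul(1393968, Rational(-1, 525)), Mul(1388228, Rational(1, 2219924))) = Add(Rational(-464656, 175), Rational(347057, 554981)) = Rational(-36830645223, 13874525)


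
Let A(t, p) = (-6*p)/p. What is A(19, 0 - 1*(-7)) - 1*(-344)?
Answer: 338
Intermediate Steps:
A(t, p) = -6
A(19, 0 - 1*(-7)) - 1*(-344) = -6 - 1*(-344) = -6 + 344 = 338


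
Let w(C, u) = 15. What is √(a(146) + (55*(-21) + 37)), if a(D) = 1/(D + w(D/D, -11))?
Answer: I*√28979517/161 ≈ 33.436*I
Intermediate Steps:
a(D) = 1/(15 + D) (a(D) = 1/(D + 15) = 1/(15 + D))
√(a(146) + (55*(-21) + 37)) = √(1/(15 + 146) + (55*(-21) + 37)) = √(1/161 + (-1155 + 37)) = √(1/161 - 1118) = √(-179997/161) = I*√28979517/161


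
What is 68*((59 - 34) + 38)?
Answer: 4284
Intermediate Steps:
68*((59 - 34) + 38) = 68*(25 + 38) = 68*63 = 4284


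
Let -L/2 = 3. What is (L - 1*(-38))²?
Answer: 1024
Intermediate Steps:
L = -6 (L = -2*3 = -6)
(L - 1*(-38))² = (-6 - 1*(-38))² = (-6 + 38)² = 32² = 1024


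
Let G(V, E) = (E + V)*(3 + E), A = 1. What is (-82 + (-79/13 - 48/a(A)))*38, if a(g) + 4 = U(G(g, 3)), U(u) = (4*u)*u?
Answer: -25024178/7475 ≈ -3347.7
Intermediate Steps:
G(V, E) = (3 + E)*(E + V)
U(u) = 4*u²
a(g) = -4 + 4*(18 + 6*g)² (a(g) = -4 + 4*(3² + 3*3 + 3*g + 3*g)² = -4 + 4*(9 + 9 + 3*g + 3*g)² = -4 + 4*(18 + 6*g)²)
(-82 + (-79/13 - 48/a(A)))*38 = (-82 + (-79/13 - 48/(-4 + 144*(3 + 1)²)))*38 = (-82 + (-79*1/13 - 48/(-4 + 144*4²)))*38 = (-82 + (-79/13 - 48/(-4 + 144*16)))*38 = (-82 + (-79/13 - 48/(-4 + 2304)))*38 = (-82 + (-79/13 - 48/2300))*38 = (-82 + (-79/13 - 48*1/2300))*38 = (-82 + (-79/13 - 12/575))*38 = (-82 - 45581/7475)*38 = -658531/7475*38 = -25024178/7475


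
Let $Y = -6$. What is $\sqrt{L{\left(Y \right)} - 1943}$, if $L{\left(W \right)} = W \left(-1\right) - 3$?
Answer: $2 i \sqrt{485} \approx 44.045 i$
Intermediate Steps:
$L{\left(W \right)} = -3 - W$ ($L{\left(W \right)} = - W - 3 = -3 - W$)
$\sqrt{L{\left(Y \right)} - 1943} = \sqrt{\left(-3 - -6\right) - 1943} = \sqrt{\left(-3 + 6\right) - 1943} = \sqrt{3 - 1943} = \sqrt{-1940} = 2 i \sqrt{485}$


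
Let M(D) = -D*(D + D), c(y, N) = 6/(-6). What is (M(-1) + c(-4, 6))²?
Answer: 9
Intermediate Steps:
c(y, N) = -1 (c(y, N) = 6*(-⅙) = -1)
M(D) = -2*D² (M(D) = -D*2*D = -2*D²)
(M(-1) + c(-4, 6))² = (-2*(-1)² - 1)² = (-2*1 - 1)² = (-2 - 1)² = (-3)² = 9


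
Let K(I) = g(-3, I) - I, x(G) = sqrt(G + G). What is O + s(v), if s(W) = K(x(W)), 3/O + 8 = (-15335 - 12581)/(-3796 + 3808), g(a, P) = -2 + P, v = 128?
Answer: -14015/7003 ≈ -2.0013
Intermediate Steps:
O = -9/7003 (O = 3/(-8 + (-15335 - 12581)/(-3796 + 3808)) = 3/(-8 - 27916/12) = 3/(-8 - 27916*1/12) = 3/(-8 - 6979/3) = 3/(-7003/3) = 3*(-3/7003) = -9/7003 ≈ -0.0012852)
x(G) = sqrt(2)*sqrt(G) (x(G) = sqrt(2*G) = sqrt(2)*sqrt(G))
K(I) = -2 (K(I) = (-2 + I) - I = -2)
s(W) = -2
O + s(v) = -9/7003 - 2 = -14015/7003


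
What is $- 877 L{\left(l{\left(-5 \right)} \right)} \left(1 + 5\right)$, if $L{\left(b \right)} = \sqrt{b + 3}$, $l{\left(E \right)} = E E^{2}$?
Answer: $- 5262 i \sqrt{122} \approx - 58121.0 i$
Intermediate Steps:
$l{\left(E \right)} = E^{3}$
$L{\left(b \right)} = \sqrt{3 + b}$
$- 877 L{\left(l{\left(-5 \right)} \right)} \left(1 + 5\right) = - 877 \sqrt{3 + \left(-5\right)^{3}} \left(1 + 5\right) = - 877 \sqrt{3 - 125} \cdot 6 = - 877 \sqrt{-122} \cdot 6 = - 877 i \sqrt{122} \cdot 6 = - 877 \cdot 6 i \sqrt{122} = - 5262 i \sqrt{122}$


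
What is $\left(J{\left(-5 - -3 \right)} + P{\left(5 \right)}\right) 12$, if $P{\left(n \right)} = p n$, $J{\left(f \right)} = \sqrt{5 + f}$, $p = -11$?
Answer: $-660 + 12 \sqrt{3} \approx -639.22$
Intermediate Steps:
$P{\left(n \right)} = - 11 n$
$\left(J{\left(-5 - -3 \right)} + P{\left(5 \right)}\right) 12 = \left(\sqrt{5 - 2} - 55\right) 12 = \left(\sqrt{3} - 55\right) 12 = \left(-55 + \sqrt{3}\right) 12 = -660 + 12 \sqrt{3}$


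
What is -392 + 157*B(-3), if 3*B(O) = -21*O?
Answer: 2905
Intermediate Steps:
B(O) = -7*O (B(O) = (-21*O)/3 = -7*O)
-392 + 157*B(-3) = -392 + 157*(-7*(-3)) = -392 + 157*21 = -392 + 3297 = 2905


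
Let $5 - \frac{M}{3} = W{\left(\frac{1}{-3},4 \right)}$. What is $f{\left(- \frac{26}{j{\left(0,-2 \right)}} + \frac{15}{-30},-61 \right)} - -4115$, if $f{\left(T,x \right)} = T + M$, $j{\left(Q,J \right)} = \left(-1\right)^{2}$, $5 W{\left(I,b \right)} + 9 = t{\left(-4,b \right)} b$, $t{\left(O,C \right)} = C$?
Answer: $\frac{40993}{10} \approx 4099.3$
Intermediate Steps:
$W{\left(I,b \right)} = - \frac{9}{5} + \frac{b^{2}}{5}$ ($W{\left(I,b \right)} = - \frac{9}{5} + \frac{b b}{5} = - \frac{9}{5} + \frac{b^{2}}{5}$)
$j{\left(Q,J \right)} = 1$
$M = \frac{54}{5}$ ($M = 15 - 3 \left(- \frac{9}{5} + \frac{4^{2}}{5}\right) = 15 - 3 \left(- \frac{9}{5} + \frac{1}{5} \cdot 16\right) = 15 - 3 \left(- \frac{9}{5} + \frac{16}{5}\right) = 15 - \frac{21}{5} = \frac{54}{5} \approx 10.8$)
$f{\left(T,x \right)} = \frac{54}{5} + T$ ($f{\left(T,x \right)} = T + \frac{54}{5} = \frac{54}{5} + T$)
$f{\left(- \frac{26}{j{\left(0,-2 \right)}} + \frac{15}{-30},-61 \right)} - -4115 = \left(\frac{54}{5} + \left(- \frac{26}{1} + \frac{15}{-30}\right)\right) - -4115 = \left(\frac{54}{5} + \left(\left(-26\right) 1 + 15 \left(- \frac{1}{30}\right)\right)\right) + 4115 = \left(\frac{54}{5} - \frac{53}{2}\right) + 4115 = - \frac{157}{10} + 4115 = \frac{40993}{10}$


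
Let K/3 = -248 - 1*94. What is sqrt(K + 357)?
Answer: I*sqrt(669) ≈ 25.865*I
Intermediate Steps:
K = -1026 (K = 3*(-248 - 1*94) = 3*(-248 - 94) = 3*(-342) = -1026)
sqrt(K + 357) = sqrt(-1026 + 357) = sqrt(-669) = I*sqrt(669)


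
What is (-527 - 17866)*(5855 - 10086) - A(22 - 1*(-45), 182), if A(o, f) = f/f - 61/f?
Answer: 14163382385/182 ≈ 7.7821e+7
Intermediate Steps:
A(o, f) = 1 - 61/f
(-527 - 17866)*(5855 - 10086) - A(22 - 1*(-45), 182) = (-527 - 17866)*(5855 - 10086) - (-61 + 182)/182 = -18393*(-4231) - 121/182 = 77820783 - 1*121/182 = 77820783 - 121/182 = 14163382385/182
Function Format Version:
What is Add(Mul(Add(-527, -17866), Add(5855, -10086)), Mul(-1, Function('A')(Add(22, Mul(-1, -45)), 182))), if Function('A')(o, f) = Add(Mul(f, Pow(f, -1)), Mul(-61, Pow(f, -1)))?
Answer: Rational(14163382385, 182) ≈ 7.7821e+7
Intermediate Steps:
Function('A')(o, f) = Add(1, Mul(-61, Pow(f, -1)))
Add(Mul(Add(-527, -17866), Add(5855, -10086)), Mul(-1, Function('A')(Add(22, Mul(-1, -45)), 182))) = Add(Mul(Add(-527, -17866), Add(5855, -10086)), Mul(-1, Mul(Pow(182, -1), Add(-61, 182)))) = Add(Mul(-18393, -4231), Mul(-1, Mul(Rational(1, 182), 121))) = Add(77820783, Mul(-1, Rational(121, 182))) = Add(77820783, Rational(-121, 182)) = Rational(14163382385, 182)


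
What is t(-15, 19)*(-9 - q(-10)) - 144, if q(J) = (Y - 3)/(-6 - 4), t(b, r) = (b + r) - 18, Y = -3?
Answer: -48/5 ≈ -9.6000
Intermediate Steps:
t(b, r) = -18 + b + r
q(J) = ⅗ (q(J) = (-3 - 3)/(-6 - 4) = -6/(-10) = -6*(-⅒) = ⅗)
t(-15, 19)*(-9 - q(-10)) - 144 = (-18 - 15 + 19)*(-9 - 1*⅗) - 144 = -14*(-9 - ⅗) - 144 = -14*(-48/5) - 144 = 672/5 - 144 = -48/5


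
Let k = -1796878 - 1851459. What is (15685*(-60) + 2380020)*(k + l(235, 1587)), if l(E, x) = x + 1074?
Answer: -5245836109920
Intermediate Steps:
k = -3648337
l(E, x) = 1074 + x
(15685*(-60) + 2380020)*(k + l(235, 1587)) = (15685*(-60) + 2380020)*(-3648337 + (1074 + 1587)) = (-941100 + 2380020)*(-3648337 + 2661) = 1438920*(-3645676) = -5245836109920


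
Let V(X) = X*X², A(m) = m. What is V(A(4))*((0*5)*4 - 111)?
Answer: -7104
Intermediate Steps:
V(X) = X³
V(A(4))*((0*5)*4 - 111) = 4³*((0*5)*4 - 111) = 64*(0*4 - 111) = 64*(0 - 111) = 64*(-111) = -7104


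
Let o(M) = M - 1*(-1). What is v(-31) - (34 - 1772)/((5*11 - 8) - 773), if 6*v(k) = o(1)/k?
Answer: -820/341 ≈ -2.4047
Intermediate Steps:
o(M) = 1 + M (o(M) = M + 1 = 1 + M)
v(k) = 1/(3*k) (v(k) = ((1 + 1)/k)/6 = (2/k)/6 = 1/(3*k))
v(-31) - (34 - 1772)/((5*11 - 8) - 773) = (⅓)/(-31) - (34 - 1772)/((5*11 - 8) - 773) = (⅓)*(-1/31) - (-1738)/((55 - 8) - 773) = -1/93 - (-1738)/(47 - 773) = -1/93 - (-1738)/(-726) = -1/93 - (-1738)*(-1)/726 = -1/93 - 1*79/33 = -1/93 - 79/33 = -820/341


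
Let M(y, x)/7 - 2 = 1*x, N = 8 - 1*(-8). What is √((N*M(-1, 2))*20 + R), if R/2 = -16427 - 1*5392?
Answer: I*√34678 ≈ 186.22*I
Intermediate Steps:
N = 16 (N = 8 + 8 = 16)
M(y, x) = 14 + 7*x (M(y, x) = 14 + 7*(1*x) = 14 + 7*x)
R = -43638 (R = 2*(-16427 - 1*5392) = 2*(-16427 - 5392) = 2*(-21819) = -43638)
√((N*M(-1, 2))*20 + R) = √((16*(14 + 7*2))*20 - 43638) = √((16*(14 + 14))*20 - 43638) = √((16*28)*20 - 43638) = √(448*20 - 43638) = √(8960 - 43638) = √(-34678) = I*√34678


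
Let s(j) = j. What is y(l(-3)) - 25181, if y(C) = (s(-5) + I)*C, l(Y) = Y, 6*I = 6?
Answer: -25169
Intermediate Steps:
I = 1 (I = (⅙)*6 = 1)
y(C) = -4*C (y(C) = (-5 + 1)*C = -4*C)
y(l(-3)) - 25181 = -4*(-3) - 25181 = 12 - 25181 = -25169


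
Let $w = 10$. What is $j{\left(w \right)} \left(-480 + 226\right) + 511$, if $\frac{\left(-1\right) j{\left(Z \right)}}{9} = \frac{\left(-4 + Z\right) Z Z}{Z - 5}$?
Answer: $274831$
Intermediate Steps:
$j{\left(Z \right)} = - \frac{9 Z^{2} \left(-4 + Z\right)}{-5 + Z}$ ($j{\left(Z \right)} = - 9 \frac{\left(-4 + Z\right) Z Z}{Z - 5} = - 9 \frac{Z \left(-4 + Z\right) Z}{-5 + Z} = - 9 \frac{Z^{2} \left(-4 + Z\right)}{-5 + Z} = - \frac{9 Z^{2} \left(-4 + Z\right)}{-5 + Z}$)
$j{\left(w \right)} \left(-480 + 226\right) + 511 = \frac{9 \cdot 10^{2} \left(4 - 10\right)}{-5 + 10} \left(-480 + 226\right) + 511 = 9 \cdot 100 \cdot \frac{1}{5} \left(4 - 10\right) \left(-254\right) + 511 = 9 \cdot 100 \cdot \frac{1}{5} \left(-6\right) \left(-254\right) + 511 = \left(-1080\right) \left(-254\right) + 511 = 274320 + 511 = 274831$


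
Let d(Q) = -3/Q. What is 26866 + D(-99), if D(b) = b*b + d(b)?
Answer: 1210012/33 ≈ 36667.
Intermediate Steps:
D(b) = b² - 3/b (D(b) = b*b - 3/b = b² - 3/b)
26866 + D(-99) = 26866 + (-3 + (-99)³)/(-99) = 26866 - (-3 - 970299)/99 = 26866 - 1/99*(-970302) = 26866 + 323434/33 = 1210012/33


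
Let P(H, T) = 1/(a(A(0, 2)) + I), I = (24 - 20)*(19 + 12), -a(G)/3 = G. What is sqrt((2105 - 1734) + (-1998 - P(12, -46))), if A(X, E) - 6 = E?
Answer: I*sqrt(162701)/10 ≈ 40.336*I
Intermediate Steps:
A(X, E) = 6 + E
a(G) = -3*G
I = 124 (I = 4*31 = 124)
P(H, T) = 1/100 (P(H, T) = 1/(-3*(6 + 2) + 124) = 1/(-3*8 + 124) = 1/(-24 + 124) = 1/100)
sqrt((2105 - 1734) + (-1998 - P(12, -46))) = sqrt((2105 - 1734) + (-1998 - 1*1/100)) = sqrt(371 + (-1998 - 1/100)) = sqrt(371 - 199801/100) = sqrt(-162701/100) = I*sqrt(162701)/10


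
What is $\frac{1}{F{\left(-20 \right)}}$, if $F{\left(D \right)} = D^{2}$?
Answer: $\frac{1}{400} \approx 0.0025$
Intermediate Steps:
$\frac{1}{F{\left(-20 \right)}} = \frac{1}{\left(-20\right)^{2}} = \frac{1}{400}$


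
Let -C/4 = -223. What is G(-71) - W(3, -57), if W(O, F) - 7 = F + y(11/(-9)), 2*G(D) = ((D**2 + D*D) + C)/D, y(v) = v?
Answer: -16652/639 ≈ -26.059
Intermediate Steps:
C = 892 (C = -4*(-223) = 892)
G(D) = (892 + 2*D**2)/(2*D) (G(D) = (((D**2 + D*D) + 892)/D)/2 = (((D**2 + D**2) + 892)/D)/2 = ((2*D**2 + 892)/D)/2 = ((892 + 2*D**2)/D)/2 = (892 + 2*D**2)/(2*D))
W(O, F) = 52/9 + F (W(O, F) = 7 + (F + 11/(-9)) = 7 + (F + 11*(-1/9)) = 7 + (F - 11/9) = 7 + (-11/9 + F) = 52/9 + F)
G(-71) - W(3, -57) = (-71 + 446/(-71)) - (52/9 - 57) = (-71 + 446*(-1/71)) - 1*(-461/9) = (-71 - 446/71) + 461/9 = -5487/71 + 461/9 = -16652/639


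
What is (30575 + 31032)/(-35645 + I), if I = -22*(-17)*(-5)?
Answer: -61607/37515 ≈ -1.6422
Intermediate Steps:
I = -1870 (I = 374*(-5) = -1870)
(30575 + 31032)/(-35645 + I) = (30575 + 31032)/(-35645 - 1870) = 61607/(-37515) = 61607*(-1/37515) = -61607/37515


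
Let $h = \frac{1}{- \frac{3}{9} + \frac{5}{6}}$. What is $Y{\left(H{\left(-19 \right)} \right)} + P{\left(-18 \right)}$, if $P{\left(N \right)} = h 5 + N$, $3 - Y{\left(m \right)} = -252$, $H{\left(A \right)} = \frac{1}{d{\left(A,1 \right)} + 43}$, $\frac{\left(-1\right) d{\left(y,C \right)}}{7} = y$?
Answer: $247$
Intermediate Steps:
$d{\left(y,C \right)} = - 7 y$
$H{\left(A \right)} = \frac{1}{43 - 7 A}$ ($H{\left(A \right)} = \frac{1}{- 7 A + 43} = \frac{1}{43 - 7 A}$)
$h = 2$ ($h = \frac{1}{\left(-3\right) \frac{1}{9} + 5 \cdot \frac{1}{6}} = \frac{1}{- \frac{1}{3} + \frac{5}{6}} = \frac{1}{\frac{1}{2}} = 2$)
$Y{\left(m \right)} = 255$ ($Y{\left(m \right)} = 3 - -252 = 3 + 252 = 255$)
$P{\left(N \right)} = 10 + N$ ($P{\left(N \right)} = 2 \cdot 5 + N = 10 + N$)
$Y{\left(H{\left(-19 \right)} \right)} + P{\left(-18 \right)} = 255 + \left(10 - 18\right) = 255 - 8 = 247$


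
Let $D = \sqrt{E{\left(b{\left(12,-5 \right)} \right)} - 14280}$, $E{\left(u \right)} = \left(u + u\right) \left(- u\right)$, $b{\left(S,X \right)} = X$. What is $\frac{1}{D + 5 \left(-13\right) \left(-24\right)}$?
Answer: $\frac{156}{244793} - \frac{i \sqrt{14330}}{2447930} \approx 0.00063727 - 4.8902 \cdot 10^{-5} i$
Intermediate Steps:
$E{\left(u \right)} = - 2 u^{2}$ ($E{\left(u \right)} = 2 u \left(- u\right) = - 2 u^{2}$)
$D = i \sqrt{14330}$ ($D = \sqrt{- 2 \left(-5\right)^{2} - 14280} = \sqrt{\left(-2\right) 25 - 14280} = \sqrt{-50 - 14280} = \sqrt{-14330} = i \sqrt{14330} \approx 119.71 i$)
$\frac{1}{D + 5 \left(-13\right) \left(-24\right)} = \frac{1}{i \sqrt{14330} + 5 \left(-13\right) \left(-24\right)} = \frac{1}{i \sqrt{14330} - -1560} = \frac{1}{i \sqrt{14330} + 1560} = \frac{1}{1560 + i \sqrt{14330}}$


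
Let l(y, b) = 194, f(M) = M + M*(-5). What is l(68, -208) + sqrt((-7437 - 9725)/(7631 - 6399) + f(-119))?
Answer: 194 + sqrt(43833790)/308 ≈ 215.50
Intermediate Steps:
f(M) = -4*M (f(M) = M - 5*M = -4*M)
l(68, -208) + sqrt((-7437 - 9725)/(7631 - 6399) + f(-119)) = 194 + sqrt((-7437 - 9725)/(7631 - 6399) - 4*(-119)) = 194 + sqrt(-17162/1232 + 476) = 194 + sqrt(-17162*1/1232 + 476) = 194 + sqrt(-8581/616 + 476) = 194 + sqrt(284635/616) = 194 + sqrt(43833790)/308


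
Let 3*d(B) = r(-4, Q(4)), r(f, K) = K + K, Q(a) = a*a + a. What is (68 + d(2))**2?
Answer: 59536/9 ≈ 6615.1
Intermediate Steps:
Q(a) = a + a**2 (Q(a) = a**2 + a = a + a**2)
r(f, K) = 2*K
d(B) = 40/3 (d(B) = (2*(4*(1 + 4)))/3 = (2*(4*5))/3 = (2*20)/3 = (1/3)*40 = 40/3)
(68 + d(2))**2 = (68 + 40/3)**2 = (244/3)**2 = 59536/9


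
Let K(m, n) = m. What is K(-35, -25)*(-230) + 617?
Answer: 8667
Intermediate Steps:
K(-35, -25)*(-230) + 617 = -35*(-230) + 617 = 8050 + 617 = 8667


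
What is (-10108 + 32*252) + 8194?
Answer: 6150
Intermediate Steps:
(-10108 + 32*252) + 8194 = (-10108 + 8064) + 8194 = -2044 + 8194 = 6150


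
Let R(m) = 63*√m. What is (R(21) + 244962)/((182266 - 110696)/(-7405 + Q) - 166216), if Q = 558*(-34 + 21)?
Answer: -598482993/406105319 - 307839*√21/812210638 ≈ -1.4755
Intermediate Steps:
Q = -7254 (Q = 558*(-13) = -7254)
(R(21) + 244962)/((182266 - 110696)/(-7405 + Q) - 166216) = (63*√21 + 244962)/((182266 - 110696)/(-7405 - 7254) - 166216) = (244962 + 63*√21)/(71570/(-14659) - 166216) = (244962 + 63*√21)/(71570*(-1/14659) - 166216) = (244962 + 63*√21)/(-71570/14659 - 166216) = (244962 + 63*√21)/(-2436631914/14659) = (244962 + 63*√21)*(-14659/2436631914) = -598482993/406105319 - 307839*√21/812210638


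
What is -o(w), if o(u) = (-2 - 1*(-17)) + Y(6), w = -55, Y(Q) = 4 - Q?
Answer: -13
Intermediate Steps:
o(u) = 13 (o(u) = (-2 - 1*(-17)) + (4 - 1*6) = (-2 + 17) + (4 - 6) = 15 - 2 = 13)
-o(w) = -1*13 = -13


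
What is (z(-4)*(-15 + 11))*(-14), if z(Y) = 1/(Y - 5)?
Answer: -56/9 ≈ -6.2222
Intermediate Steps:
z(Y) = 1/(-5 + Y)
(z(-4)*(-15 + 11))*(-14) = ((-15 + 11)/(-5 - 4))*(-14) = (-4/(-9))*(-14) = -⅑*(-4)*(-14) = (4/9)*(-14) = -56/9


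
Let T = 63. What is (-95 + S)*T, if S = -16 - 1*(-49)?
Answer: -3906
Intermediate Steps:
S = 33 (S = -16 + 49 = 33)
(-95 + S)*T = (-95 + 33)*63 = -62*63 = -3906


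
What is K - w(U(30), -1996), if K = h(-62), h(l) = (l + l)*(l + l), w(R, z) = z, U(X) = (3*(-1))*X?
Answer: 17372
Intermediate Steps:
U(X) = -3*X
h(l) = 4*l² (h(l) = (2*l)*(2*l) = 4*l²)
K = 15376 (K = 4*(-62)² = 4*3844 = 15376)
K - w(U(30), -1996) = 15376 - 1*(-1996) = 15376 + 1996 = 17372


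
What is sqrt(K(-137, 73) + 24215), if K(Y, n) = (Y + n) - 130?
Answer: 3*sqrt(2669) ≈ 154.99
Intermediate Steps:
K(Y, n) = -130 + Y + n
sqrt(K(-137, 73) + 24215) = sqrt((-130 - 137 + 73) + 24215) = sqrt(-194 + 24215) = sqrt(24021) = 3*sqrt(2669)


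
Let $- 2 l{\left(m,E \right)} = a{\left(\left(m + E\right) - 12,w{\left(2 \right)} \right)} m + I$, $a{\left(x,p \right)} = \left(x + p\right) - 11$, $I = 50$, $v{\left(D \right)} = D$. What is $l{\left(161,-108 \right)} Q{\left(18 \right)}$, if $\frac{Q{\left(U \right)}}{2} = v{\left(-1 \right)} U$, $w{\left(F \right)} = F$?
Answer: $93636$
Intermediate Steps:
$a{\left(x,p \right)} = -11 + p + x$ ($a{\left(x,p \right)} = \left(p + x\right) - 11 = -11 + p + x$)
$l{\left(m,E \right)} = -25 - \frac{m \left(-21 + E + m\right)}{2}$ ($l{\left(m,E \right)} = - \frac{\left(-11 + 2 - \left(12 - E - m\right)\right) m + 50}{2} = - \frac{\left(-11 + 2 + \left(-12 + E + m\right)\right) m + 50}{2} = - \frac{\left(-21 + E + m\right) m + 50}{2} = - \frac{m \left(-21 + E + m\right) + 50}{2} = - \frac{50 + m \left(-21 + E + m\right)}{2} = -25 - \frac{m \left(-21 + E + m\right)}{2}$)
$Q{\left(U \right)} = - 2 U$ ($Q{\left(U \right)} = 2 \left(- U\right) = - 2 U$)
$l{\left(161,-108 \right)} Q{\left(18 \right)} = \left(-25 - \frac{161 \left(-21 - 108 + 161\right)}{2}\right) \left(\left(-2\right) 18\right) = \left(-25 - \frac{161}{2} \cdot 32\right) \left(-36\right) = \left(-25 - 2576\right) \left(-36\right) = \left(-2601\right) \left(-36\right) = 93636$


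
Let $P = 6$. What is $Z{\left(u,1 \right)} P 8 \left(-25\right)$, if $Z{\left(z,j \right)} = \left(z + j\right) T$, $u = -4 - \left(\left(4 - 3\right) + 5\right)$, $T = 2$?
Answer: $21600$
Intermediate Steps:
$u = -10$ ($u = -4 - \left(1 + 5\right) = -4 - 6 = -10$)
$Z{\left(z,j \right)} = 2 j + 2 z$ ($Z{\left(z,j \right)} = \left(z + j\right) 2 = \left(j + z\right) 2 = 2 j + 2 z$)
$Z{\left(u,1 \right)} P 8 \left(-25\right) = \left(2 \cdot 1 + 2 \left(-10\right)\right) 6 \cdot 8 \left(-25\right) = \left(2 - 20\right) 48 \left(-25\right) = \left(-18\right) 48 \left(-25\right) = \left(-864\right) \left(-25\right) = 21600$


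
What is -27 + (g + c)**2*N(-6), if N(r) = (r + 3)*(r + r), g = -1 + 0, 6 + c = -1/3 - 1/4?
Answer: 8173/4 ≈ 2043.3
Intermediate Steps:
c = -79/12 (c = -6 + (-1/3 - 1/4) = -6 - 7/12 = -79/12 ≈ -6.5833)
g = -1
N(r) = 2*r*(3 + r) (N(r) = (3 + r)*(2*r) = 2*r*(3 + r))
-27 + (g + c)**2*N(-6) = -27 + (-1 - 79/12)**2*(2*(-6)*(3 - 6)) = -27 + (-91/12)**2*(2*(-6)*(-3)) = -27 + (8281/144)*36 = -27 + 8281/4 = 8173/4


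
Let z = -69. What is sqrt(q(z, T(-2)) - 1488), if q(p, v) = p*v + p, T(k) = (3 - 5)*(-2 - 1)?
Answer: 3*I*sqrt(219) ≈ 44.396*I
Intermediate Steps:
T(k) = 6 (T(k) = -2*(-3) = 6)
q(p, v) = p + p*v
sqrt(q(z, T(-2)) - 1488) = sqrt(-69*(1 + 6) - 1488) = sqrt(-69*7 - 1488) = sqrt(-483 - 1488) = sqrt(-1971) = 3*I*sqrt(219)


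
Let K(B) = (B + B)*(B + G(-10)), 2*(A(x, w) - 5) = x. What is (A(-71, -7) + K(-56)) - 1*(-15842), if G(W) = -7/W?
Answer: 220051/10 ≈ 22005.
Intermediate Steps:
A(x, w) = 5 + x/2
K(B) = 2*B*(7/10 + B) (K(B) = (B + B)*(B - 7/(-10)) = (2*B)*(B - 7*(-⅒)) = (2*B)*(B + 7/10) = (2*B)*(7/10 + B) = 2*B*(7/10 + B))
(A(-71, -7) + K(-56)) - 1*(-15842) = ((5 + (½)*(-71)) + (⅕)*(-56)*(7 + 10*(-56))) - 1*(-15842) = ((5 - 71/2) + (⅕)*(-56)*(7 - 560)) + 15842 = (-61/2 + (⅕)*(-56)*(-553)) + 15842 = (-61/2 + 30968/5) + 15842 = 61631/10 + 15842 = 220051/10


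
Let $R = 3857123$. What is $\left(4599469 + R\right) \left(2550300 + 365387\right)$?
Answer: $24656775358704$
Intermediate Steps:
$\left(4599469 + R\right) \left(2550300 + 365387\right) = \left(4599469 + 3857123\right) \left(2550300 + 365387\right) = 8456592 \cdot 2915687 = 24656775358704$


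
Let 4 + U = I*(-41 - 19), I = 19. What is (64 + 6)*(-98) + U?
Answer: -8004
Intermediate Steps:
U = -1144 (U = -4 + 19*(-41 - 19) = -4 + 19*(-60) = -4 - 1140 = -1144)
(64 + 6)*(-98) + U = (64 + 6)*(-98) - 1144 = 70*(-98) - 1144 = -6860 - 1144 = -8004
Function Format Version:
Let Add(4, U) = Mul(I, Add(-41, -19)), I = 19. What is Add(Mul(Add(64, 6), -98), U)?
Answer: -8004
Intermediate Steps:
U = -1144 (U = Add(-4, Mul(19, Add(-41, -19))) = Add(-4, Mul(19, -60)) = Add(-4, -1140) = -1144)
Add(Mul(Add(64, 6), -98), U) = Add(Mul(Add(64, 6), -98), -1144) = Add(Mul(70, -98), -1144) = Add(-6860, -1144) = -8004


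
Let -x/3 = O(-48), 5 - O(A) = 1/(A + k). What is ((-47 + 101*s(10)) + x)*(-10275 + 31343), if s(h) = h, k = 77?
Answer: 579264660/29 ≈ 1.9975e+7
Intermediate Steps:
O(A) = 5 - 1/(77 + A) (O(A) = 5 - 1/(A + 77) = 5 - 1/(77 + A))
x = -432/29 (x = -3*(384 + 5*(-48))/(77 - 48) = -3*(384 - 240)/29 = -3*144/29 = -432/29 ≈ -14.897)
((-47 + 101*s(10)) + x)*(-10275 + 31343) = ((-47 + 101*10) - 432/29)*(-10275 + 31343) = ((-47 + 1010) - 432/29)*21068 = (963 - 432/29)*21068 = (27495/29)*21068 = 579264660/29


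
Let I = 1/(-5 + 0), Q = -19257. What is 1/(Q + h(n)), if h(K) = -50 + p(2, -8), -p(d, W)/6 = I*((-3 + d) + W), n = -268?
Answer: -5/96589 ≈ -5.1766e-5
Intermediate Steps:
I = -1/5 (I = 1/(-5) = -1/5 ≈ -0.20000)
p(d, W) = -18/5 + 6*W/5 + 6*d/5 (p(d, W) = -(-6)*((-3 + d) + W)/5 = -(-6)*(-3 + W + d)/5 = -6*(3/5 - W/5 - d/5) = -18/5 + 6*W/5 + 6*d/5)
h(K) = -304/5 (h(K) = -50 + (-18/5 + (6/5)*(-8) + (6/5)*2) = -50 + (-18/5 - 48/5 + 12/5) = -50 - 54/5 = -304/5)
1/(Q + h(n)) = 1/(-19257 - 304/5) = 1/(-96589/5) = -5/96589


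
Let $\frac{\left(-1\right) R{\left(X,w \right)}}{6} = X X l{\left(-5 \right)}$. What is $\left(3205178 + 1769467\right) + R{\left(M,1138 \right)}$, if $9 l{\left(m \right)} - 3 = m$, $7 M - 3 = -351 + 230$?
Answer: $\frac{731328511}{147} \approx 4.975 \cdot 10^{6}$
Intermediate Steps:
$M = - \frac{118}{7}$ ($M = \frac{3}{7} + \frac{-351 + 230}{7} = \frac{3}{7} + \frac{1}{7} \left(-121\right) = \frac{3}{7} - \frac{121}{7} = - \frac{118}{7} \approx -16.857$)
$l{\left(m \right)} = \frac{1}{3} + \frac{m}{9}$
$R{\left(X,w \right)} = \frac{4 X^{2}}{3}$ ($R{\left(X,w \right)} = - 6 X X \left(\frac{1}{3} + \frac{1}{9} \left(-5\right)\right) = - 6 X^{2} \left(\frac{1}{3} - \frac{5}{9}\right) = - 6 X^{2} \left(- \frac{2}{9}\right) = - 6 \left(- \frac{2 X^{2}}{9}\right) = \frac{4 X^{2}}{3}$)
$\left(3205178 + 1769467\right) + R{\left(M,1138 \right)} = \left(3205178 + 1769467\right) + \frac{4 \left(- \frac{118}{7}\right)^{2}}{3} = 4974645 + \frac{4}{3} \cdot \frac{13924}{49} = 4974645 + \frac{55696}{147} = \frac{731328511}{147}$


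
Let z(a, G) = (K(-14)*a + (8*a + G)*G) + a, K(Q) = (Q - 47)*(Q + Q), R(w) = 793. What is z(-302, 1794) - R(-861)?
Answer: -1632779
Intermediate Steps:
K(Q) = 2*Q*(-47 + Q) (K(Q) = (-47 + Q)*(2*Q) = 2*Q*(-47 + Q))
z(a, G) = 1709*a + G*(G + 8*a) (z(a, G) = ((2*(-14)*(-47 - 14))*a + (8*a + G)*G) + a = ((2*(-14)*(-61))*a + (G + 8*a)*G) + a = (1708*a + G*(G + 8*a)) + a = 1709*a + G*(G + 8*a))
z(-302, 1794) - R(-861) = (1794² + 1709*(-302) + 8*1794*(-302)) - 1*793 = (3218436 - 516118 - 4334304) - 793 = -1631986 - 793 = -1632779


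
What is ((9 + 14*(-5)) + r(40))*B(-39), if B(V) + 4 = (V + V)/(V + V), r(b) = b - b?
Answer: 183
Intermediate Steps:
r(b) = 0
B(V) = -3 (B(V) = -4 + (V + V)/(V + V) = -4 + (2*V)/((2*V)) = -4 + (2*V)*(1/(2*V)) = -4 + 1 = -3)
((9 + 14*(-5)) + r(40))*B(-39) = ((9 + 14*(-5)) + 0)*(-3) = ((9 - 70) + 0)*(-3) = (-61 + 0)*(-3) = -61*(-3) = 183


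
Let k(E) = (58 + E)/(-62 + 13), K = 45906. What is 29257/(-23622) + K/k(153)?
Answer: -53141358295/4984242 ≈ -10662.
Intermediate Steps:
k(E) = -58/49 - E/49 (k(E) = (58 + E)/(-49) = (58 + E)*(-1/49) = -58/49 - E/49)
29257/(-23622) + K/k(153) = 29257/(-23622) + 45906/(-58/49 - 1/49*153) = 29257*(-1/23622) + 45906/(-58/49 - 153/49) = -29257/23622 + 45906/(-211/49) = -29257/23622 + 45906*(-49/211) = -29257/23622 - 2249394/211 = -53141358295/4984242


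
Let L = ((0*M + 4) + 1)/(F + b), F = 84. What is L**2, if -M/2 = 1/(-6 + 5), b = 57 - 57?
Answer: 25/7056 ≈ 0.0035431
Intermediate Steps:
b = 0
M = 2 (M = -2/(-6 + 5) = -2/(-1) = -2*(-1) = 2)
L = 5/84 (L = ((0*2 + 4) + 1)/(84 + 0) = ((0 + 4) + 1)/84 = (4 + 1)*(1/84) = 5*(1/84) = 5/84 ≈ 0.059524)
L**2 = (5/84)**2 = 25/7056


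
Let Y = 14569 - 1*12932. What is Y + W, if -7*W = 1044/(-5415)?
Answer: 20683843/12635 ≈ 1637.0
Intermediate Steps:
W = 348/12635 (W = -1044/(7*(-5415)) = -1044*(-1)/(7*5415) = -⅐*(-348/1805) = 348/12635 ≈ 0.027543)
Y = 1637 (Y = 14569 - 12932 = 1637)
Y + W = 1637 + 348/12635 = 20683843/12635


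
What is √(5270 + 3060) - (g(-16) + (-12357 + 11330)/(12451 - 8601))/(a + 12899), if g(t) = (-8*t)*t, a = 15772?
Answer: 2628609/36794450 + 7*√170 ≈ 91.340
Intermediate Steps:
g(t) = -8*t²
√(5270 + 3060) - (g(-16) + (-12357 + 11330)/(12451 - 8601))/(a + 12899) = √(5270 + 3060) - (-8*(-16)² + (-12357 + 11330)/(12451 - 8601))/(15772 + 12899) = √8330 - (-8*256 - 1027/3850)/28671 = 7*√170 - (-2048 - 1027*1/3850)/28671 = 7*√170 - (-2048 - 1027/3850)/28671 = 7*√170 - (-7885827)/(3850*28671) = 7*√170 - 1*(-2628609/36794450) = 7*√170 + 2628609/36794450 = 2628609/36794450 + 7*√170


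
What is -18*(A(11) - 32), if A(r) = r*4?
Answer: -216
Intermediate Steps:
A(r) = 4*r
-18*(A(11) - 32) = -18*(4*11 - 32) = -18*(44 - 32) = -18*12 = -216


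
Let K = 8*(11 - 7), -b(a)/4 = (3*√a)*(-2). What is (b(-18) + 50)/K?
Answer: 25/16 + 9*I*√2/4 ≈ 1.5625 + 3.182*I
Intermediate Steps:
b(a) = 24*√a (b(a) = -4*3*√a*(-2) = -(-24)*√a = 24*√a)
K = 32 (K = 8*4 = 32)
(b(-18) + 50)/K = (24*√(-18) + 50)/32 = (24*(3*I*√2) + 50)*(1/32) = (72*I*√2 + 50)*(1/32) = (50 + 72*I*√2)*(1/32) = 25/16 + 9*I*√2/4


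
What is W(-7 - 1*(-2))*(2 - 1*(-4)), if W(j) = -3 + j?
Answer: -48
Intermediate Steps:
W(-7 - 1*(-2))*(2 - 1*(-4)) = (-3 + (-7 - 1*(-2)))*(2 - 1*(-4)) = (-3 + (-7 + 2))*(2 + 4) = (-3 - 5)*6 = -8*6 = -48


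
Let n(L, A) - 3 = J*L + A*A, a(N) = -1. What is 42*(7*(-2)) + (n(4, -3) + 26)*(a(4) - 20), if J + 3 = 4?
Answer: -1470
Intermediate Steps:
J = 1 (J = -3 + 4 = 1)
n(L, A) = 3 + L + A**2 (n(L, A) = 3 + (1*L + A*A) = 3 + (L + A**2) = 3 + L + A**2)
42*(7*(-2)) + (n(4, -3) + 26)*(a(4) - 20) = 42*(7*(-2)) + ((3 + 4 + (-3)**2) + 26)*(-1 - 20) = 42*(-14) + ((3 + 4 + 9) + 26)*(-21) = -588 + (16 + 26)*(-21) = -588 + 42*(-21) = -588 - 882 = -1470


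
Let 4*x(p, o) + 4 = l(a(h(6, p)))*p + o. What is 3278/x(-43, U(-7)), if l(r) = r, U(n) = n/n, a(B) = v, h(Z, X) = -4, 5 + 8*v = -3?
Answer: 1639/5 ≈ 327.80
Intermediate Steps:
v = -1 (v = -5/8 + (⅛)*(-3) = -5/8 - 3/8 = -1)
a(B) = -1
U(n) = 1
x(p, o) = -1 - p/4 + o/4 (x(p, o) = -1 + (-p + o)/4 = -1 + (o - p)/4 = -1 + (-p/4 + o/4) = -1 - p/4 + o/4)
3278/x(-43, U(-7)) = 3278/(-1 - ¼*(-43) + (¼)*1) = 3278/(-1 + 43/4 + ¼) = 3278/10 = 3278*(⅒) = 1639/5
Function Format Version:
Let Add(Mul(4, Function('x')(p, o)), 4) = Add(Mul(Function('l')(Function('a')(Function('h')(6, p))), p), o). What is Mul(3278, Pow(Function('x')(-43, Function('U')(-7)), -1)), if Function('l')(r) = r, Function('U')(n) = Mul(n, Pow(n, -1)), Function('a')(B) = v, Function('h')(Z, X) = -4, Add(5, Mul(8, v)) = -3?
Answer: Rational(1639, 5) ≈ 327.80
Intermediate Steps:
v = -1 (v = Add(Rational(-5, 8), Mul(Rational(1, 8), -3)) = Add(Rational(-5, 8), Rational(-3, 8)) = -1)
Function('a')(B) = -1
Function('U')(n) = 1
Function('x')(p, o) = Add(-1, Mul(Rational(-1, 4), p), Mul(Rational(1, 4), o)) (Function('x')(p, o) = Add(-1, Mul(Rational(1, 4), Add(Mul(-1, p), o))) = Add(-1, Mul(Rational(1, 4), Add(o, Mul(-1, p)))) = Add(-1, Add(Mul(Rational(-1, 4), p), Mul(Rational(1, 4), o))) = Add(-1, Mul(Rational(-1, 4), p), Mul(Rational(1, 4), o)))
Mul(3278, Pow(Function('x')(-43, Function('U')(-7)), -1)) = Mul(3278, Pow(Add(-1, Mul(Rational(-1, 4), -43), Mul(Rational(1, 4), 1)), -1)) = Mul(3278, Pow(Add(-1, Rational(43, 4), Rational(1, 4)), -1)) = Mul(3278, Pow(10, -1)) = Mul(3278, Rational(1, 10)) = Rational(1639, 5)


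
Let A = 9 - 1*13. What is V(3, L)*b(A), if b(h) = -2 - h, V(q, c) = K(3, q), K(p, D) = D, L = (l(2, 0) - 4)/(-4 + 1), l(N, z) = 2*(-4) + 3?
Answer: 6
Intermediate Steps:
A = -4 (A = 9 - 13 = -4)
l(N, z) = -5 (l(N, z) = -8 + 3 = -5)
L = 3 (L = (-5 - 4)/(-4 + 1) = -9/(-3) = -9*(-⅓) = 3)
V(q, c) = q
V(3, L)*b(A) = 3*(-2 - 1*(-4)) = 3*(-2 + 4) = 3*2 = 6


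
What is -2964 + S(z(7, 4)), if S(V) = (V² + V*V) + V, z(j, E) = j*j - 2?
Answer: 1501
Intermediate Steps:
z(j, E) = -2 + j² (z(j, E) = j² - 2 = -2 + j²)
S(V) = V + 2*V² (S(V) = (V² + V²) + V = 2*V² + V = V + 2*V²)
-2964 + S(z(7, 4)) = -2964 + (-2 + 7²)*(1 + 2*(-2 + 7²)) = -2964 + (-2 + 49)*(1 + 2*(-2 + 49)) = -2964 + 47*(1 + 2*47) = -2964 + 47*(1 + 94) = -2964 + 47*95 = -2964 + 4465 = 1501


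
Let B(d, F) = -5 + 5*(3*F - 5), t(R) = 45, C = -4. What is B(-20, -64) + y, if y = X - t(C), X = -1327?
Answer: -2362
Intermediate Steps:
B(d, F) = -30 + 15*F (B(d, F) = -5 + 5*(-5 + 3*F) = -5 + (-25 + 15*F) = -30 + 15*F)
y = -1372 (y = -1327 - 1*45 = -1327 - 45 = -1372)
B(-20, -64) + y = (-30 + 15*(-64)) - 1372 = (-30 - 960) - 1372 = -990 - 1372 = -2362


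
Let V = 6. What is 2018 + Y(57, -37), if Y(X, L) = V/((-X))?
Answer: 38340/19 ≈ 2017.9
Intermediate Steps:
Y(X, L) = -6/X (Y(X, L) = 6/((-X)) = 6*(-1/X) = -6/X)
2018 + Y(57, -37) = 2018 - 6/57 = 2018 - 6*1/57 = 2018 - 2/19 = 38340/19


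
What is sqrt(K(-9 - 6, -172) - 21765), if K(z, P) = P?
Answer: I*sqrt(21937) ≈ 148.11*I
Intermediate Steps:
sqrt(K(-9 - 6, -172) - 21765) = sqrt(-172 - 21765) = sqrt(-21937) = I*sqrt(21937)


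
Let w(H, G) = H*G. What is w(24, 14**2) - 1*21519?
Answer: -16815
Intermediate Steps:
w(H, G) = G*H
w(24, 14**2) - 1*21519 = 14**2*24 - 1*21519 = 196*24 - 21519 = 4704 - 21519 = -16815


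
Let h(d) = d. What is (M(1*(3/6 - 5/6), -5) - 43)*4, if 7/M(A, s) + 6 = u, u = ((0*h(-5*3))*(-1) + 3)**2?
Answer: -488/3 ≈ -162.67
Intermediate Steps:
u = 9 (u = ((0*(-5*3))*(-1) + 3)**2 = ((0*(-15))*(-1) + 3)**2 = (0*(-1) + 3)**2 = (0 + 3)**2 = 3**2 = 9)
M(A, s) = 7/3 (M(A, s) = 7/(-6 + 9) = 7/3)
(M(1*(3/6 - 5/6), -5) - 43)*4 = (7/3 - 43)*4 = -122/3*4 = -488/3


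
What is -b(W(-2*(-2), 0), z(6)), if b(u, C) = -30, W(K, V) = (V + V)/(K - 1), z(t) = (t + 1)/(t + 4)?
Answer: 30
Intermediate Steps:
z(t) = (1 + t)/(4 + t)
W(K, V) = 2*V/(-1 + K) (W(K, V) = (2*V)/(-1 + K) = 2*V/(-1 + K))
-b(W(-2*(-2), 0), z(6)) = -1*(-30) = 30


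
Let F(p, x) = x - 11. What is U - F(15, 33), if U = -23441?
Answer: -23463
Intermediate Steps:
F(p, x) = -11 + x
U - F(15, 33) = -23441 - (-11 + 33) = -23441 - 1*22 = -23441 - 22 = -23463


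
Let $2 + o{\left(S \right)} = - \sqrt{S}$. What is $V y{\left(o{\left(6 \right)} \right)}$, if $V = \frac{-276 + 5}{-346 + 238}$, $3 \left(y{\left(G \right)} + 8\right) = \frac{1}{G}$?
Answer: $- \frac{6233}{324} - \frac{271 \sqrt{6}}{648} \approx -20.262$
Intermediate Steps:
$o{\left(S \right)} = -2 - \sqrt{S}$
$y{\left(G \right)} = -8 + \frac{1}{3 G}$
$V = \frac{271}{108}$ ($V = - \frac{271}{-108} = \left(-271\right) \left(- \frac{1}{108}\right) = \frac{271}{108} \approx 2.5093$)
$V y{\left(o{\left(6 \right)} \right)} = \frac{271 \left(-8 + \frac{1}{3 \left(-2 - \sqrt{6}\right)}\right)}{108} = - \frac{542}{27} + \frac{271}{324 \left(-2 - \sqrt{6}\right)}$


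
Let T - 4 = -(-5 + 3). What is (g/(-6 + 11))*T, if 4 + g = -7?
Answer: -66/5 ≈ -13.200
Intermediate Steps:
g = -11 (g = -4 - 7 = -11)
T = 6 (T = 4 - (-5 + 3) = 4 - 1*(-2) = 4 + 2 = 6)
(g/(-6 + 11))*T = -11/(-6 + 11)*6 = -11/5*6 = -66/5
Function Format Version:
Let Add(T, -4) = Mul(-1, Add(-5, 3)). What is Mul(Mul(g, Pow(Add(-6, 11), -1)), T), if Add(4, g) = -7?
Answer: Rational(-66, 5) ≈ -13.200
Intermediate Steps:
g = -11 (g = Add(-4, -7) = -11)
T = 6 (T = Add(4, Mul(-1, Add(-5, 3))) = Add(4, Mul(-1, -2)) = Add(4, 2) = 6)
Mul(Mul(g, Pow(Add(-6, 11), -1)), T) = Mul(Mul(-11, Pow(Add(-6, 11), -1)), 6) = Mul(Mul(-11, Pow(5, -1)), 6) = Mul(Mul(-11, Rational(1, 5)), 6) = Mul(Rational(-11, 5), 6) = Rational(-66, 5)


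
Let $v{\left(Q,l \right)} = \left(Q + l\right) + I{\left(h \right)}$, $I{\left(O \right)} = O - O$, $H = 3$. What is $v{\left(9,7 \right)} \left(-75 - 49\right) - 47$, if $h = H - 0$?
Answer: $-2031$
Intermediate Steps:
$h = 3$ ($h = 3 - 0 = 3 + 0 = 3$)
$I{\left(O \right)} = 0$
$v{\left(Q,l \right)} = Q + l$ ($v{\left(Q,l \right)} = \left(Q + l\right) + 0 = Q + l$)
$v{\left(9,7 \right)} \left(-75 - 49\right) - 47 = \left(9 + 7\right) \left(-75 - 49\right) - 47 = 16 \left(-124\right) - 47 = -1984 - 47 = -2031$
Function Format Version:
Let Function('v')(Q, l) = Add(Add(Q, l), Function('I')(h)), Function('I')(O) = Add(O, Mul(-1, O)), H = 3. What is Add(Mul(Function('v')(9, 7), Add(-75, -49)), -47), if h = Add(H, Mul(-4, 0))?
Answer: -2031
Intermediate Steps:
h = 3 (h = Add(3, Mul(-4, 0)) = Add(3, 0) = 3)
Function('I')(O) = 0
Function('v')(Q, l) = Add(Q, l) (Function('v')(Q, l) = Add(Add(Q, l), 0) = Add(Q, l))
Add(Mul(Function('v')(9, 7), Add(-75, -49)), -47) = Add(Mul(Add(9, 7), Add(-75, -49)), -47) = Add(Mul(16, -124), -47) = Add(-1984, -47) = -2031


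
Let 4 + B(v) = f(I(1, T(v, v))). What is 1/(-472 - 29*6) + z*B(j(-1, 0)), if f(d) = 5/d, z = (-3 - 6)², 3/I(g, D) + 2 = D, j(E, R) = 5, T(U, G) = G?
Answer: 52325/646 ≈ 80.998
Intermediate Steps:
I(g, D) = 3/(-2 + D)
z = 81 (z = (-9)² = 81)
B(v) = -22/3 + 5*v/3 (B(v) = -4 + 5/((3/(-2 + v))) = -4 + 5*(-⅔ + v/3) = -4 + (-10/3 + 5*v/3) = -22/3 + 5*v/3)
1/(-472 - 29*6) + z*B(j(-1, 0)) = 1/(-472 - 29*6) + 81*(-22/3 + (5/3)*5) = 1/(-472 - 174) + 81*(-22/3 + 25/3) = 1/(-646) + 81*1 = -1/646 + 81 = 52325/646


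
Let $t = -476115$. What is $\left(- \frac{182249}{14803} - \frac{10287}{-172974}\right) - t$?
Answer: $\frac{3199678035265}{6720562} \approx 4.761 \cdot 10^{5}$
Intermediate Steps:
$\left(- \frac{182249}{14803} - \frac{10287}{-172974}\right) - t = \left(- \frac{182249}{14803} - \frac{10287}{-172974}\right) - -476115 = \left(\left(-182249\right) \frac{1}{14803} - - \frac{27}{454}\right) + 476115 = \left(- \frac{182249}{14803} + \frac{27}{454}\right) + 476115 = - \frac{82341365}{6720562} + 476115 = \frac{3199678035265}{6720562}$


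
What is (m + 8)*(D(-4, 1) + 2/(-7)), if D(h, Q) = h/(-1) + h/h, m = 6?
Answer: 66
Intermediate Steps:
D(h, Q) = 1 - h (D(h, Q) = h*(-1) + 1 = -h + 1 = 1 - h)
(m + 8)*(D(-4, 1) + 2/(-7)) = (6 + 8)*((1 - 1*(-4)) + 2/(-7)) = 14*((1 + 4) + 2*(-1/7)) = 14*(5 - 2/7) = 14*(33/7) = 66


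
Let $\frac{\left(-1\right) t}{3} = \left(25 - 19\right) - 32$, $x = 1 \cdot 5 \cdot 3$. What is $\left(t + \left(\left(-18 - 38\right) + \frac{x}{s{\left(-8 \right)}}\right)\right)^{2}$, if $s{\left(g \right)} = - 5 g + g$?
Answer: $\frac{516961}{1024} \approx 504.84$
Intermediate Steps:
$x = 15$ ($x = 5 \cdot 3 = 15$)
$s{\left(g \right)} = - 4 g$
$t = 78$ ($t = - 3 \left(\left(25 - 19\right) - 32\right) = - 3 \left(6 - 32\right) = \left(-3\right) \left(-26\right) = 78$)
$\left(t + \left(\left(-18 - 38\right) + \frac{x}{s{\left(-8 \right)}}\right)\right)^{2} = \left(78 + \left(\left(-18 - 38\right) + \frac{15}{\left(-4\right) \left(-8\right)}\right)\right)^{2} = \left(78 + \left(\left(-18 - 38\right) + \frac{15}{32}\right)\right)^{2} = \left(78 + \left(-56 + 15 \cdot \frac{1}{32}\right)\right)^{2} = \left(78 + \left(-56 + \frac{15}{32}\right)\right)^{2} = \left(78 - \frac{1777}{32}\right)^{2} = \left(\frac{719}{32}\right)^{2} = \frac{516961}{1024}$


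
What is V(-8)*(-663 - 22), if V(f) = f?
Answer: 5480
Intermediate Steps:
V(-8)*(-663 - 22) = -8*(-663 - 22) = -8*(-685) = 5480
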